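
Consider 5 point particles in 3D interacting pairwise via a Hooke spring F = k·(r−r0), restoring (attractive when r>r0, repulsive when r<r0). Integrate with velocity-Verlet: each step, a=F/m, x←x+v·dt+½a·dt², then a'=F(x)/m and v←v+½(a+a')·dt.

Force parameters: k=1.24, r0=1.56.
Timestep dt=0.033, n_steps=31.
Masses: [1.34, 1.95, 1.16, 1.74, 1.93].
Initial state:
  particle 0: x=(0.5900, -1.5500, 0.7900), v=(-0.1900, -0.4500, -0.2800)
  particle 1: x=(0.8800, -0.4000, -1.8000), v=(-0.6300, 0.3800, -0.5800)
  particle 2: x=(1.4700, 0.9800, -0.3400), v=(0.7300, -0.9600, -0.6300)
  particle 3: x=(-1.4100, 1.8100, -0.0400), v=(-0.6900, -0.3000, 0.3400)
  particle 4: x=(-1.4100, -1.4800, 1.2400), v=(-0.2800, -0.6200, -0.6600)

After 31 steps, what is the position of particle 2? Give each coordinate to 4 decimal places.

step 0: x0=(0.5900, -1.5500, 0.7900) x1=(0.8800, -0.4000, -1.8000) x2=(1.4700, 0.9800, -0.3400) x3=(-1.4100, 1.8100, -0.0400) x4=(-1.4100, -1.4800, 1.2400)
step 1: x0=(0.5831, -1.5630, 0.7797) x1=(0.8583, -0.3873, -1.8176) x2=(1.4919, 0.9468, -0.3600) x3=(-1.4313, 1.7979, -0.0288) x4=(-1.4180, -1.4991, 1.2169)
step 2: x0=(0.5751, -1.5721, 0.7673) x1=(0.8347, -0.3744, -1.8322) x2=(1.5094, 0.9105, -0.3786) x3=(-1.4494, 1.7816, -0.0175) x4=(-1.4234, -1.5153, 1.1914)
step 3: x0=(0.5659, -1.5775, 0.7528) x1=(0.8094, -0.3612, -1.8437) x2=(1.5223, 0.8714, -0.3955) x3=(-1.4645, 1.7609, -0.0063) x4=(-1.4262, -1.5288, 1.1633)
step 4: x0=(0.5556, -1.5792, 0.7362) x1=(0.7822, -0.3479, -1.8522) x2=(1.5307, 0.8293, -0.4110) x3=(-1.4764, 1.7360, 0.0048) x4=(-1.4265, -1.5394, 1.1327)
step 5: x0=(0.5441, -1.5771, 0.7175) x1=(0.7533, -0.3345, -1.8577) x2=(1.5345, 0.7846, -0.4248) x3=(-1.4851, 1.7068, 0.0157) x4=(-1.4244, -1.5473, 1.0998)
step 6: x0=(0.5314, -1.5714, 0.6968) x1=(0.7226, -0.3210, -1.8602) x2=(1.5336, 0.7372, -0.4370) x3=(-1.4907, 1.6735, 0.0265) x4=(-1.4197, -1.5524, 1.0644)
step 7: x0=(0.5177, -1.5622, 0.6741) x1=(0.6903, -0.3074, -1.8598) x2=(1.5281, 0.6873, -0.4476) x3=(-1.4932, 1.6361, 0.0370) x4=(-1.4126, -1.5548, 1.0268)
step 8: x0=(0.5029, -1.5495, 0.6494) x1=(0.6564, -0.2940, -1.8565) x2=(1.5181, 0.6351, -0.4567) x3=(-1.4925, 1.5947, 0.0472) x4=(-1.4032, -1.5545, 0.9869)
step 9: x0=(0.4870, -1.5336, 0.6229) x1=(0.6208, -0.2805, -1.8504) x2=(1.5035, 0.5807, -0.4642) x3=(-1.4889, 1.5493, 0.0570) x4=(-1.3915, -1.5517, 0.9449)
step 10: x0=(0.4700, -1.5144, 0.5946) x1=(0.5837, -0.2672, -1.8416) x2=(1.4846, 0.5242, -0.4701) x3=(-1.4822, 1.5002, 0.0664) x4=(-1.3775, -1.5463, 0.9008)
step 11: x0=(0.4521, -1.4922, 0.5646) x1=(0.5452, -0.2541, -1.8301) x2=(1.4613, 0.4659, -0.4746) x3=(-1.4726, 1.4475, 0.0754) x4=(-1.3614, -1.5385, 0.8547)
step 12: x0=(0.4332, -1.4670, 0.5329) x1=(0.5052, -0.2411, -1.8161) x2=(1.4338, 0.4058, -0.4776) x3=(-1.4601, 1.3913, 0.0840) x4=(-1.3433, -1.5284, 0.8067)
step 13: x0=(0.4134, -1.4392, 0.4997) x1=(0.4639, -0.2283, -1.7996) x2=(1.4024, 0.3443, -0.4792) x3=(-1.4450, 1.3317, 0.0920) x4=(-1.3233, -1.5160, 0.7570)
step 14: x0=(0.3927, -1.4088, 0.4651) x1=(0.4213, -0.2158, -1.7809) x2=(1.3670, 0.2814, -0.4795) x3=(-1.4271, 1.2690, 0.0995) x4=(-1.3014, -1.5014, 0.7055)
step 15: x0=(0.3712, -1.3761, 0.4292) x1=(0.3775, -0.2035, -1.7599) x2=(1.3280, 0.2173, -0.4785) x3=(-1.4068, 1.2032, 0.1064) x4=(-1.2777, -1.4848, 0.6525)
step 16: x0=(0.3490, -1.3413, 0.3921) x1=(0.3326, -0.1915, -1.7368) x2=(1.2856, 0.1522, -0.4763) x3=(-1.3840, 1.1347, 0.1127) x4=(-1.2525, -1.4663, 0.5981)
step 17: x0=(0.3260, -1.3045, 0.3539) x1=(0.2866, -0.1798, -1.7118) x2=(1.2399, 0.0864, -0.4730) x3=(-1.3590, 1.0636, 0.1185) x4=(-1.2259, -1.4460, 0.5422)
step 18: x0=(0.3023, -1.2660, 0.3148) x1=(0.2397, -0.1685, -1.6851) x2=(1.1913, 0.0199, -0.4686) x3=(-1.3319, 0.9902, 0.1236) x4=(-1.1979, -1.4241, 0.4852)
step 19: x0=(0.2781, -1.2260, 0.2749) x1=(0.1918, -0.1574, -1.6566) x2=(1.1399, -0.0471, -0.4634) x3=(-1.3028, 0.9146, 0.1281) x4=(-1.1687, -1.4007, 0.4271)
step 20: x0=(0.2533, -1.1848, 0.2342) x1=(0.1432, -0.1466, -1.6267) x2=(1.0862, -0.1144, -0.4573) x3=(-1.2720, 0.8370, 0.1320) x4=(-1.1384, -1.3760, 0.3680)
step 21: x0=(0.2280, -1.1424, 0.1931) x1=(0.0938, -0.1362, -1.5955) x2=(1.0303, -0.1818, -0.4505) x3=(-1.2395, 0.7578, 0.1353) x4=(-1.1073, -1.3501, 0.3080)
step 22: x0=(0.2022, -1.0993, 0.1515) x1=(0.0437, -0.1260, -1.5630) x2=(0.9726, -0.2491, -0.4431) x3=(-1.2055, 0.6771, 0.1380) x4=(-1.0755, -1.3232, 0.2473)
step 23: x0=(0.1761, -1.0555, 0.1097) x1=(-0.0069, -0.1161, -1.5296) x2=(0.9134, -0.3164, -0.4352) x3=(-1.1703, 0.5952, 0.1402) x4=(-1.0430, -1.2954, 0.1859)
step 24: x0=(0.1497, -1.0112, 0.0677) x1=(-0.0580, -0.1064, -1.4953) x2=(0.8531, -0.3834, -0.4270) x3=(-1.1340, 0.5123, 0.1418) x4=(-1.0101, -1.2669, 0.1240)
step 25: x0=(0.1229, -0.9668, 0.0258) x1=(-0.1095, -0.0969, -1.4603) x2=(0.7919, -0.4500, -0.4186) x3=(-1.0968, 0.4286, 0.1430) x4=(-0.9769, -1.2380, 0.0617)
step 26: x0=(0.0960, -0.9222, -0.0160) x1=(-0.1614, -0.0876, -1.4248) x2=(0.7302, -0.5162, -0.4101) x3=(-1.0589, 0.3444, 0.1439) x4=(-0.9436, -1.2087, -0.0009)
step 27: x0=(0.0689, -0.8777, -0.0576) x1=(-0.2135, -0.0784, -1.3889) x2=(0.6685, -0.5820, -0.4016) x3=(-1.0204, 0.2599, 0.1444) x4=(-0.9103, -1.1792, -0.0638)
step 28: x0=(0.0416, -0.8333, -0.0988) x1=(-0.2658, -0.0693, -1.3528) x2=(0.6071, -0.6473, -0.3932) x3=(-0.9816, 0.1753, 0.1447) x4=(-0.8772, -1.1498, -0.1269)
step 29: x0=(0.0141, -0.7890, -0.1395) x1=(-0.3183, -0.0601, -1.3166) x2=(0.5463, -0.7122, -0.3851) x3=(-0.9426, 0.0907, 0.1448) x4=(-0.8444, -1.1206, -0.1901)
step 30: x0=(-0.0134, -0.7449, -0.1797) x1=(-0.3709, -0.0510, -1.2805) x2=(0.4865, -0.7769, -0.3773) x3=(-0.9036, 0.0065, 0.1450) x4=(-0.8121, -1.0917, -0.2534)
step 31: x0=(-0.0409, -0.7008, -0.2194) x1=(-0.4235, -0.0417, -1.2447) x2=(0.4280, -0.8416, -0.3699) x3=(-0.8648, -0.0774, 0.1454) x4=(-0.7803, -1.0633, -0.3168)

(0.4280, -0.8416, -0.3699)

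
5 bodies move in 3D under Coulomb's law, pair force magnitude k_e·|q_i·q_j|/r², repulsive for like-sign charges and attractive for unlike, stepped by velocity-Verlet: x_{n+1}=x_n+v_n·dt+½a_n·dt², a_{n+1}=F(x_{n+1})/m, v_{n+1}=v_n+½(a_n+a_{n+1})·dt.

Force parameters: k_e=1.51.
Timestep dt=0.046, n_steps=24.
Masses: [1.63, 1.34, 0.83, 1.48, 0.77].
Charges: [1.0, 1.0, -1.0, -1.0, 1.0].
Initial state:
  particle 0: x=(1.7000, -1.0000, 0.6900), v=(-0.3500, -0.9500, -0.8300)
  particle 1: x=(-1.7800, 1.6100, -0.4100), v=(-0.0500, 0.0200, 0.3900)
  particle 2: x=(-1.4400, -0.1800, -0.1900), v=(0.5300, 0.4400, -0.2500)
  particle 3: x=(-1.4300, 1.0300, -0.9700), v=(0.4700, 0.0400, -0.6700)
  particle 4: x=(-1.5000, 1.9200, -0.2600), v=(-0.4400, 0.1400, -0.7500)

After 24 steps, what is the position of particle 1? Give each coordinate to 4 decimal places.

(-2.0887, 0.2412, -0.5200)

step 0: x0=(1.7000, -1.0000, 0.6900) x1=(-1.7800, 1.6100, -0.4100) x2=(-1.4400, -0.1800, -0.1900) x3=(-1.4300, 1.0300, -0.9700) x4=(-1.5000, 1.9200, -0.2600)
step 1: x0=(1.6838, -1.0437, 0.6518) x1=(-1.7855, 1.6054, -0.3951) x2=(-1.4156, -0.1596, -0.2010) x3=(-1.4089, 1.0338, -0.9997) x4=(-1.5136, 1.9322, -0.2919)
step 2: x0=(1.6676, -1.0874, 0.6135) x1=(-1.7975, 1.5890, -0.3849) x2=(-1.3911, -0.1388, -0.2111) x3=(-1.3890, 1.0413, -1.0271) x4=(-1.5135, 1.9572, -0.3207)
step 3: x0=(1.6512, -1.1312, 0.5752) x1=(-1.8148, 1.5619, -0.3780) x2=(-1.3667, -0.1176, -0.2202) x3=(-1.3702, 1.0523, -1.0525) x4=(-1.5017, 1.9939, -0.3488)
step 4: x0=(1.6347, -1.1749, 0.5369) x1=(-1.8356, 1.5260, -0.3734) x2=(-1.3423, -0.0960, -0.2283) x3=(-1.3525, 1.0666, -1.0759) x4=(-1.4812, 2.0391, -0.3778)
step 5: x0=(1.6181, -1.2187, 0.4985) x1=(-1.8585, 1.4831, -0.3706) x2=(-1.3180, -0.0739, -0.2353) x3=(-1.3361, 1.0840, -1.0972) x4=(-1.4545, 2.0901, -0.4085)
step 6: x0=(1.6014, -1.2624, 0.4600) x1=(-1.8824, 1.4347, -0.3693) x2=(-1.2938, -0.0513, -0.2414) x3=(-1.3210, 1.1042, -1.1167) x4=(-1.4232, 2.1445, -0.4411)
step 7: x0=(1.5846, -1.3061, 0.4215) x1=(-1.9064, 1.3820, -0.3695) x2=(-1.2699, -0.0281, -0.2465) x3=(-1.3071, 1.1270, -1.1343) x4=(-1.3886, 2.2008, -0.4757)
step 8: x0=(1.5676, -1.3498, 0.3829) x1=(-1.9301, 1.3257, -0.3711) x2=(-1.2463, -0.0043, -0.2506) x3=(-1.2945, 1.1523, -1.1501) x4=(-1.3517, 2.2579, -0.5120)
step 9: x0=(1.5505, -1.3935, 0.3443) x1=(-1.9529, 1.2665, -0.3742) x2=(-1.2231, 0.0202, -0.2537) x3=(-1.2832, 1.1797, -1.1643) x4=(-1.3129, 2.3150, -0.5500)
step 10: x0=(1.5333, -1.4371, 0.3057) x1=(-1.9747, 1.2050, -0.3787) x2=(-1.2005, 0.0454, -0.2559) x3=(-1.2732, 1.2092, -1.1769) x4=(-1.2727, 2.3716, -0.5895)
step 11: x0=(1.5160, -1.4807, 0.2670) x1=(-1.9951, 1.1414, -0.3845) x2=(-1.1785, 0.0714, -0.2573) x3=(-1.2644, 1.2405, -1.1881) x4=(-1.2316, 2.4272, -0.6303)
step 12: x0=(1.4985, -1.5242, 0.2282) x1=(-2.0140, 1.0762, -0.3915) x2=(-1.1574, 0.0982, -0.2578) x3=(-1.2568, 1.2734, -1.1979) x4=(-1.1896, 2.4816, -0.6724)
step 13: x0=(1.4810, -1.5677, 0.1894) x1=(-2.0313, 1.0096, -0.3996) x2=(-1.1374, 0.1258, -0.2575) x3=(-1.2502, 1.3079, -1.2066) x4=(-1.1472, 2.5346, -0.7156)
step 14: x0=(1.4633, -1.6112, 0.1506) x1=(-2.0468, 0.9418, -0.4086) x2=(-1.1186, 0.1543, -0.2566) x3=(-1.2447, 1.3437, -1.2142) x4=(-1.1043, 2.5859, -0.7598)
step 15: x0=(1.4455, -1.6546, 0.1118) x1=(-2.0604, 0.8731, -0.4184) x2=(-1.1013, 0.1834, -0.2550) x3=(-1.2399, 1.3807, -1.2210) x4=(-1.0612, 2.6354, -0.8049)
step 16: x0=(1.4276, -1.6979, 0.0729) x1=(-2.0720, 0.8037, -0.4289) x2=(-1.0856, 0.2133, -0.2528) x3=(-1.2359, 1.4190, -1.2270) x4=(-1.0181, 2.6832, -0.8508)
step 17: x0=(1.4097, -1.7411, 0.0340) x1=(-2.0816, 0.7336, -0.4399) x2=(-1.0720, 0.2437, -0.2502) x3=(-1.2326, 1.4584, -1.2325) x4=(-0.9750, 2.7289, -0.8974)
step 18: x0=(1.3916, -1.7843, -0.0050) x1=(-2.0891, 0.6631, -0.4512) x2=(-1.0605, 0.2746, -0.2472) x3=(-1.2297, 1.4990, -1.2375) x4=(-0.9321, 2.7727, -0.9446)
step 19: x0=(1.3734, -1.8274, -0.0439) x1=(-2.0944, 0.5924, -0.4628) x2=(-1.0513, 0.3056, -0.2440) x3=(-1.2272, 1.5406, -1.2422) x4=(-0.8895, 2.8143, -0.9923)
step 20: x0=(1.3552, -1.8704, -0.0829) x1=(-2.0976, 0.5216, -0.4744) x2=(-1.0447, 0.3366, -0.2406) x3=(-1.2250, 1.5834, -1.2466) x4=(-0.8473, 2.8539, -1.0404)
step 21: x0=(1.3369, -1.9134, -0.1219) x1=(-2.0985, 0.4509, -0.4861) x2=(-1.0407, 0.3672, -0.2371) x3=(-1.2230, 1.6273, -1.2509) x4=(-0.8056, 2.8914, -1.0888)
step 22: x0=(1.3185, -1.9562, -0.1608) x1=(-2.0973, 0.3805, -0.4976) x2=(-1.0394, 0.3972, -0.2335) x3=(-1.2210, 1.6723, -1.2552) x4=(-0.7644, 2.9267, -1.1375)
step 23: x0=(1.3000, -1.9990, -0.1998) x1=(-2.0940, 0.3105, -0.5089) x2=(-1.0407, 0.4264, -0.2301) x3=(-1.2190, 1.7184, -1.2596) x4=(-0.7240, 2.9599, -1.1863)
step 24: x0=(1.2815, -2.0418, -0.2388) x1=(-2.0887, 0.2412, -0.5200) x2=(-1.0447, 0.4543, -0.2268) x3=(-1.2170, 1.7657, -1.2641) x4=(-0.6843, 2.9909, -1.2351)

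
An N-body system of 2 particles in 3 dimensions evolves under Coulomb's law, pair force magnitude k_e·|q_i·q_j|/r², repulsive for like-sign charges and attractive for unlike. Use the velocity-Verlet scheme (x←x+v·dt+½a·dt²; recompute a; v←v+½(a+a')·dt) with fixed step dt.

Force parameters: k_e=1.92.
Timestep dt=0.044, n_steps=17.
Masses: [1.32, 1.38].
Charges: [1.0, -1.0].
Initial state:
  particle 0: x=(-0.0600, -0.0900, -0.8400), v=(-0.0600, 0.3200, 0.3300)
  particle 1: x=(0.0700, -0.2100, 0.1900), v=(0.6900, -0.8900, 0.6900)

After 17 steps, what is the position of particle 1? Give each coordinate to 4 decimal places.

(0.5139, -0.7806, 0.4402)

step 0: x0=(-0.0600, -0.0900, -0.8400) x1=(0.0700, -0.2100, 0.1900)
step 1: x0=(-0.0625, -0.0761, -0.8242) x1=(0.1002, -0.2490, 0.2191)
step 2: x0=(-0.0646, -0.0625, -0.8060) x1=(0.1301, -0.2877, 0.2460)
step 3: x0=(-0.0663, -0.0495, -0.7856) x1=(0.1595, -0.3258, 0.2707)
step 4: x0=(-0.0675, -0.0370, -0.7630) x1=(0.1885, -0.3635, 0.2933)
step 5: x0=(-0.0682, -0.0251, -0.7383) x1=(0.2170, -0.4005, 0.3140)
step 6: x0=(-0.0684, -0.0140, -0.7118) x1=(0.2451, -0.4369, 0.3328)
step 7: x0=(-0.0681, -0.0035, -0.6833) x1=(0.2726, -0.4725, 0.3499)
step 8: x0=(-0.0672, 0.0061, -0.6532) x1=(0.2995, -0.5074, 0.3653)
step 9: x0=(-0.0657, 0.0149, -0.6214) x1=(0.3259, -0.5415, 0.3791)
step 10: x0=(-0.0635, 0.0228, -0.5880) x1=(0.3517, -0.5748, 0.3914)
step 11: x0=(-0.0607, 0.0298, -0.5530) x1=(0.3769, -0.6072, 0.4022)
step 12: x0=(-0.0573, 0.0358, -0.5166) x1=(0.4014, -0.6386, 0.4117)
step 13: x0=(-0.0532, 0.0408, -0.4789) x1=(0.4253, -0.6691, 0.4198)
step 14: x0=(-0.0483, 0.0447, -0.4398) x1=(0.4485, -0.6986, 0.4267)
step 15: x0=(-0.0428, 0.0476, -0.3994) x1=(0.4710, -0.7270, 0.4323)
step 16: x0=(-0.0364, 0.0494, -0.3578) x1=(0.4928, -0.7544, 0.4368)
step 17: x0=(-0.0294, 0.0500, -0.3151) x1=(0.5139, -0.7806, 0.4402)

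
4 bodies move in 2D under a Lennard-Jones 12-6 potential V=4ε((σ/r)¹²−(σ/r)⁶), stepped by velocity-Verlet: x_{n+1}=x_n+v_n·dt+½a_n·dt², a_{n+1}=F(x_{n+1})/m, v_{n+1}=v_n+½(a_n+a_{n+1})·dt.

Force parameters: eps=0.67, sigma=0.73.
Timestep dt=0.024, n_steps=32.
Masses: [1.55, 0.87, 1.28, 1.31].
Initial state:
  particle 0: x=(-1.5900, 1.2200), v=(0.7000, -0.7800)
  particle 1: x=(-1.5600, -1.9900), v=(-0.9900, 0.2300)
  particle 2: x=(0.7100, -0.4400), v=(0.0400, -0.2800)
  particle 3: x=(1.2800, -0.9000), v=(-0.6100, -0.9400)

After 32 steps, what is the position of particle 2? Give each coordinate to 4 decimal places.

(0.4674, -0.4733)

step 0: x0=(-1.5900, 1.2200) x1=(-1.5600, -1.9900) x2=(0.7100, -0.4400) x3=(1.2800, -0.9000)
step 1: x0=(-1.5732, 1.2013) x1=(-1.5838, -1.9845) x2=(0.7073, -0.4438) x3=(1.2689, -0.9254)
step 2: x0=(-1.5564, 1.1826) x1=(-1.6075, -1.9790) x2=(0.6989, -0.4426) x3=(1.2635, -0.9557)
step 3: x0=(-1.5396, 1.1638) x1=(-1.6313, -1.9734) x2=(0.6875, -0.4388) x3=(1.2608, -0.9885)
step 4: x0=(-1.5228, 1.1451) x1=(-1.6550, -1.9679) x2=(0.6754, -0.4343) x3=(1.2590, -1.0221)
step 5: x0=(-1.5060, 1.1264) x1=(-1.6788, -1.9624) x2=(0.6634, -0.4299) x3=(1.2570, -1.0555)
step 6: x0=(-1.4892, 1.1077) x1=(-1.7025, -1.9569) x2=(0.6520, -0.4261) x3=(1.2545, -1.0884)
step 7: x0=(-1.4724, 1.0889) x1=(-1.7263, -1.9513) x2=(0.6412, -0.4230) x3=(1.2513, -1.1205)
step 8: x0=(-1.4556, 1.0702) x1=(-1.7500, -1.9458) x2=(0.6311, -0.4206) x3=(1.2474, -1.1519)
step 9: x0=(-1.4388, 1.0515) x1=(-1.7738, -1.9403) x2=(0.6215, -0.4190) x3=(1.2430, -1.1827)
step 10: x0=(-1.4220, 1.0328) x1=(-1.7975, -1.9347) x2=(0.6125, -0.4180) x3=(1.2382, -1.2128)
step 11: x0=(-1.4052, 1.0140) x1=(-1.8213, -1.9292) x2=(0.6039, -0.4175) x3=(1.2328, -1.2424)
step 12: x0=(-1.3883, 0.9953) x1=(-1.8450, -1.9237) x2=(0.5957, -0.4176) x3=(1.2271, -1.2714)
step 13: x0=(-1.3715, 0.9766) x1=(-1.8687, -1.9181) x2=(0.5878, -0.4181) x3=(1.2211, -1.3001)
step 14: x0=(-1.3547, 0.9578) x1=(-1.8925, -1.9126) x2=(0.5803, -0.4190) x3=(1.2147, -1.3283)
step 15: x0=(-1.3379, 0.9391) x1=(-1.9162, -1.9070) x2=(0.5729, -0.4203) x3=(1.2081, -1.3562)
step 16: x0=(-1.3211, 0.9203) x1=(-1.9400, -1.9015) x2=(0.5658, -0.4219) x3=(1.2013, -1.3837)
step 17: x0=(-1.3043, 0.9016) x1=(-1.9637, -1.8960) x2=(0.5589, -0.4238) x3=(1.1944, -1.4110)
step 18: x0=(-1.2874, 0.8829) x1=(-1.9874, -1.8904) x2=(0.5522, -0.4259) x3=(1.1872, -1.4380)
step 19: x0=(-1.2706, 0.8641) x1=(-2.0111, -1.8849) x2=(0.5456, -0.4283) x3=(1.1799, -1.4647)
step 20: x0=(-1.2538, 0.8454) x1=(-2.0349, -1.8793) x2=(0.5391, -0.4309) x3=(1.1725, -1.4913)
step 21: x0=(-1.2370, 0.8266) x1=(-2.0586, -1.8738) x2=(0.5328, -0.4338) x3=(1.1649, -1.5177)
step 22: x0=(-1.2201, 0.8079) x1=(-2.0823, -1.8682) x2=(0.5265, -0.4367) x3=(1.1573, -1.5438)
step 23: x0=(-1.2033, 0.7891) x1=(-2.1061, -1.8627) x2=(0.5203, -0.4399) x3=(1.1495, -1.5699)
step 24: x0=(-1.1865, 0.7703) x1=(-2.1298, -1.8571) x2=(0.5142, -0.4432) x3=(1.1417, -1.5958)
step 25: x0=(-1.1696, 0.7516) x1=(-2.1535, -1.8515) x2=(0.5082, -0.4466) x3=(1.1338, -1.6215)
step 26: x0=(-1.1528, 0.7328) x1=(-2.1772, -1.8460) x2=(0.5023, -0.4501) x3=(1.1259, -1.6472)
step 27: x0=(-1.1359, 0.7140) x1=(-2.2009, -1.8404) x2=(0.4963, -0.4538) x3=(1.1178, -1.6727)
step 28: x0=(-1.1190, 0.6953) x1=(-2.2247, -1.8349) x2=(0.4905, -0.4575) x3=(1.1098, -1.6981)
step 29: x0=(-1.1022, 0.6765) x1=(-2.2484, -1.8293) x2=(0.4847, -0.4614) x3=(1.1017, -1.7234)
step 30: x0=(-1.0853, 0.6577) x1=(-2.2721, -1.8237) x2=(0.4789, -0.4653) x3=(1.0935, -1.7487)
step 31: x0=(-1.0684, 0.6389) x1=(-2.2958, -1.8182) x2=(0.4731, -0.4693) x3=(1.0853, -1.7738)
step 32: x0=(-1.0515, 0.6201) x1=(-2.3195, -1.8126) x2=(0.4674, -0.4733) x3=(1.0771, -1.7989)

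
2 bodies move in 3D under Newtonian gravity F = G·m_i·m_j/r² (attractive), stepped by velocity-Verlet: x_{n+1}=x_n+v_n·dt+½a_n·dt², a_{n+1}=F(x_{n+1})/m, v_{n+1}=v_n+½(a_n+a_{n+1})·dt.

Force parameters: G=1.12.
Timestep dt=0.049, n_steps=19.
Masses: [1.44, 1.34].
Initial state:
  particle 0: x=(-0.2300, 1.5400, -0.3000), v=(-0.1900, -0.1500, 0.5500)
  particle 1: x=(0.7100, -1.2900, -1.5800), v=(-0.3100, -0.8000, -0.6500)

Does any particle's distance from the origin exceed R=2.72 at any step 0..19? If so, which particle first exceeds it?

yes, particle 1

step 0: x0=(-0.2300, 1.5400, -0.3000) x1=(0.7100, -1.2900, -1.5800)
step 1: x0=(-0.2393, 1.5325, -0.2731) x1=(0.6948, -1.3290, -1.6118)
step 2: x0=(-0.2484, 1.5247, -0.2464) x1=(0.6794, -1.3678, -1.6434)
step 3: x0=(-0.2575, 1.5166, -0.2198) x1=(0.6640, -1.4062, -1.6749)
step 4: x0=(-0.2665, 1.5083, -0.1933) x1=(0.6484, -1.4443, -1.7062)
step 5: x0=(-0.2754, 1.4997, -0.1669) x1=(0.6328, -1.4822, -1.7374)
step 6: x0=(-0.2842, 1.4909, -0.1407) x1=(0.6171, -1.5198, -1.7685)
step 7: x0=(-0.2930, 1.4818, -0.1146) x1=(0.6013, -1.5571, -1.7994)
step 8: x0=(-0.3017, 1.4724, -0.0887) x1=(0.5855, -1.5942, -1.8302)
step 9: x0=(-0.3103, 1.4629, -0.0629) x1=(0.5696, -1.6310, -1.8608)
step 10: x0=(-0.3189, 1.4531, -0.0372) x1=(0.5536, -1.6676, -1.8913)
step 11: x0=(-0.3274, 1.4431, -0.0116) x1=(0.5375, -1.7039, -1.9217)
step 12: x0=(-0.3358, 1.4329, 0.0138) x1=(0.5214, -1.7401, -1.9519)
step 13: x0=(-0.3442, 1.4225, 0.0391) x1=(0.5052, -1.7760, -1.9820)
step 14: x0=(-0.3525, 1.4119, 0.0643) x1=(0.4890, -1.8117, -2.0119)
step 15: x0=(-0.3608, 1.4011, 0.0893) x1=(0.4727, -1.8472, -2.0417)
step 16: x0=(-0.3691, 1.3901, 0.1143) x1=(0.4563, -1.8824, -2.0714)
step 17: x0=(-0.3773, 1.3789, 0.1391) x1=(0.4399, -1.9175, -2.1010)
step 18: x0=(-0.3854, 1.3675, 0.1638) x1=(0.4235, -1.9524, -2.1304)
step 19: x0=(-0.3935, 1.3560, 0.1884) x1=(0.4070, -1.9872, -2.1597)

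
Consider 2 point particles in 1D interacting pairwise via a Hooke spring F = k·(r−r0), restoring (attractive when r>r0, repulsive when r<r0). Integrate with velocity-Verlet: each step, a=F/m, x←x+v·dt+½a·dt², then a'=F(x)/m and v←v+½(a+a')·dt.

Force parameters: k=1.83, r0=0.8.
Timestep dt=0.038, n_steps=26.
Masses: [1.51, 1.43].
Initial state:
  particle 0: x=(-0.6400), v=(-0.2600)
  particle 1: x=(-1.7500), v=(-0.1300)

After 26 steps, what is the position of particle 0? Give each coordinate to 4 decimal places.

(-1.0236)

step 0: x0=(-0.6400) x1=(-1.7500)
step 1: x0=(-0.6502) x1=(-1.7547)
step 2: x0=(-0.6608) x1=(-1.7587)
step 3: x0=(-0.6720) x1=(-1.7623)
step 4: x0=(-0.6838) x1=(-1.7653)
step 5: x0=(-0.6960) x1=(-1.7678)
step 6: x0=(-0.7086) x1=(-1.7698)
step 7: x0=(-0.7218) x1=(-1.7713)
step 8: x0=(-0.7354) x1=(-1.7723)
step 9: x0=(-0.7493) x1=(-1.7729)
step 10: x0=(-0.7637) x1=(-1.7731)
step 11: x0=(-0.7785) x1=(-1.7729)
step 12: x0=(-0.7936) x1=(-1.7723)
step 13: x0=(-0.8090) x1=(-1.7714)
step 14: x0=(-0.8246) x1=(-1.7702)
step 15: x0=(-0.8406) x1=(-1.7688)
step 16: x0=(-0.8568) x1=(-1.7671)
step 17: x0=(-0.8731) x1=(-1.7652)
step 18: x0=(-0.8896) x1=(-1.7631)
step 19: x0=(-0.9063) x1=(-1.7609)
step 20: x0=(-0.9230) x1=(-1.7586)
step 21: x0=(-0.9398) x1=(-1.7562)
step 22: x0=(-0.9567) x1=(-1.7538)
step 23: x0=(-0.9735) x1=(-1.7514)
step 24: x0=(-0.9903) x1=(-1.7491)
step 25: x0=(-1.0070) x1=(-1.7468)
step 26: x0=(-1.0236) x1=(-1.7446)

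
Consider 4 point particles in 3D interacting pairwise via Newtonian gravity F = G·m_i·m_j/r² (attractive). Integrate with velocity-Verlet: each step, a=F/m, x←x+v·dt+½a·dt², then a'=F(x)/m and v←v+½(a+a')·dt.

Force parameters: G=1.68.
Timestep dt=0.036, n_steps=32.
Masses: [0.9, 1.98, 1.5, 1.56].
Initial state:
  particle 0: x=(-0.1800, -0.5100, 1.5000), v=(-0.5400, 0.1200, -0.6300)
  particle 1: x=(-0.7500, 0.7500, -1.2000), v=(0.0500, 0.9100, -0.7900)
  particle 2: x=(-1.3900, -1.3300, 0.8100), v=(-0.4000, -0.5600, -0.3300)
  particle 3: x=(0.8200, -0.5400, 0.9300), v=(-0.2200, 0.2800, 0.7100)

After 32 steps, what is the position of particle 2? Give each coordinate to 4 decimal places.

step 0: x0=(-0.1800, -0.5100, 1.5000) x1=(-0.7500, 0.7500, -1.2000) x2=(-1.3900, -1.3300, 0.8100) x3=(0.8200, -0.5400, 0.9300)
step 1: x0=(-0.1988, -0.5059, 1.4762) x1=(-0.7481, 0.7825, -1.2281) x2=(-1.4038, -1.3497, 0.7981) x3=(0.8110, -0.5299, 0.9557)
step 2: x0=(-0.2164, -0.5024, 1.4503) x1=(-0.7461, 0.8145, -1.2554) x2=(-1.4163, -1.3685, 0.7863) x3=(0.7999, -0.5197, 0.9818)
step 3: x0=(-0.2324, -0.4993, 1.4223) x1=(-0.7439, 0.8460, -1.2821) x2=(-1.4277, -1.3863, 0.7745) x3=(0.7866, -0.5096, 1.0081)
step 4: x0=(-0.2468, -0.4968, 1.3924) x1=(-0.7415, 0.8770, -1.3081) x2=(-1.4378, -1.4032, 0.7628) x3=(0.7710, -0.4994, 1.0346)
step 5: x0=(-0.2595, -0.4947, 1.3606) x1=(-0.7391, 0.9075, -1.3335) x2=(-1.4468, -1.4191, 0.7511) x3=(0.7531, -0.4892, 1.0612)
step 6: x0=(-0.2702, -0.4931, 1.3271) x1=(-0.7365, 0.9375, -1.3582) x2=(-1.4546, -1.4341, 0.7395) x3=(0.7328, -0.4791, 1.0880)
step 7: x0=(-0.2788, -0.4920, 1.2920) x1=(-0.7338, 0.9671, -1.3822) x2=(-1.4612, -1.4481, 0.7281) x3=(0.7100, -0.4690, 1.1148)
step 8: x0=(-0.2851, -0.4913, 1.2554) x1=(-0.7310, 0.9962, -1.4056) x2=(-1.4667, -1.4611, 0.7167) x3=(0.6846, -0.4590, 1.1415)
step 9: x0=(-0.2888, -0.4911, 1.2177) x1=(-0.7281, 1.0248, -1.4284) x2=(-1.4710, -1.4732, 0.7054) x3=(0.6565, -0.4491, 1.1680)
step 10: x0=(-0.2897, -0.4912, 1.1790) x1=(-0.7250, 1.0530, -1.4506) x2=(-1.4742, -1.4843, 0.6942) x3=(0.6255, -0.4394, 1.1942)
step 11: x0=(-0.2875, -0.4916, 1.1396) x1=(-0.7219, 1.0807, -1.4723) x2=(-1.4762, -1.4944, 0.6831) x3=(0.5916, -0.4299, 1.2200)
step 12: x0=(-0.2820, -0.4922, 1.0998) x1=(-0.7187, 1.1080, -1.4933) x2=(-1.4771, -1.5034, 0.6722) x3=(0.5545, -0.4206, 1.2451)
step 13: x0=(-0.2729, -0.4930, 1.0601) x1=(-0.7154, 1.1348, -1.5137) x2=(-1.4768, -1.5115, 0.6613) x3=(0.5142, -0.4117, 1.2693)
step 14: x0=(-0.2598, -0.4938, 1.0211) x1=(-0.7121, 1.1612, -1.5336) x2=(-1.4754, -1.5186, 0.6506) x3=(0.4704, -0.4032, 1.2923)
step 15: x0=(-0.2427, -0.4945, 0.9833) x1=(-0.7087, 1.1872, -1.5528) x2=(-1.4729, -1.5247, 0.6401) x3=(0.4230, -0.3951, 1.3137)
step 16: x0=(-0.2211, -0.4949, 0.9475) x1=(-0.7052, 1.2127, -1.5716) x2=(-1.4692, -1.5297, 0.6296) x3=(0.3718, -0.3877, 1.3331)
step 17: x0=(-0.1950, -0.4948, 0.9147) x1=(-0.7016, 1.2378, -1.5897) x2=(-1.4644, -1.5337, 0.6193) x3=(0.3169, -0.3810, 1.3500)
step 18: x0=(-0.1644, -0.4940, 0.8860) x1=(-0.6980, 1.2624, -1.6074) x2=(-1.4584, -1.5366, 0.6091) x3=(0.2582, -0.3751, 1.3636)
step 19: x0=(-0.1295, -0.4921, 0.8627) x1=(-0.6943, 1.2866, -1.6244) x2=(-1.4513, -1.5385, 0.5991) x3=(0.1959, -0.3703, 1.3733)
step 20: x0=(-0.0908, -0.4890, 0.8462) x1=(-0.6906, 1.3104, -1.6410) x2=(-1.4431, -1.5394, 0.5893) x3=(0.1302, -0.3667, 1.3782)
step 21: x0=(-0.0494, -0.4842, 0.8381) x1=(-0.6868, 1.3338, -1.6570) x2=(-1.4337, -1.5392, 0.5796) x3=(0.0618, -0.3646, 1.3775)
step 22: x0=(-0.0069, -0.4775, 0.8397) x1=(-0.6829, 1.3567, -1.6725) x2=(-1.4232, -1.5379, 0.5702) x3=(-0.0085, -0.3640, 1.3702)
step 23: x0=(0.0348, -0.4687, 0.8521) x1=(-0.6790, 1.3792, -1.6874) x2=(-1.4115, -1.5356, 0.5610) x3=(-0.0793, -0.3652, 1.3559)
step 24: x0=(0.0729, -0.4579, 0.8757) x1=(-0.6751, 1.4013, -1.7019) x2=(-1.3987, -1.5321, 0.5521) x3=(-0.1493, -0.3680, 1.3341)
step 25: x0=(0.1047, -0.4452, 0.9100) x1=(-0.6711, 1.4230, -1.7158) x2=(-1.3847, -1.5274, 0.5435) x3=(-0.2169, -0.3726, 1.3052)
step 26: x0=(0.1277, -0.4310, 0.9537) x1=(-0.6671, 1.4443, -1.7292) x2=(-1.3696, -1.5215, 0.5352) x3=(-0.2804, -0.3786, 1.2699)
step 27: x0=(0.1400, -0.4159, 1.0046) x1=(-0.6631, 1.4651, -1.7421) x2=(-1.3533, -1.5144, 0.5274) x3=(-0.3390, -0.3860, 1.2294)
step 28: x0=(0.1405, -0.4004, 1.0601) x1=(-0.6591, 1.4856, -1.7545) x2=(-1.3357, -1.5058, 0.5201) x3=(-0.3920, -0.3943, 1.1851)
step 29: x0=(0.1293, -0.3850, 1.1177) x1=(-0.6550, 1.5056, -1.7664) x2=(-1.3170, -1.4959, 0.5132) x3=(-0.4394, -0.4034, 1.1386)
step 30: x0=(0.1068, -0.3704, 1.1751) x1=(-0.6509, 1.5252, -1.7779) x2=(-1.2969, -1.4843, 0.5070) x3=(-0.4816, -0.4131, 1.0909)
step 31: x0=(0.0742, -0.3567, 1.2306) x1=(-0.6468, 1.5444, -1.7888) x2=(-1.2756, -1.4711, 0.5014) x3=(-0.5192, -0.4232, 1.0431)
step 32: x0=(0.0326, -0.3444, 1.2828) x1=(-0.6427, 1.5632, -1.7992) x2=(-1.2529, -1.4560, 0.4965) x3=(-0.5530, -0.4339, 0.9959)

(-1.2529, -1.4560, 0.4965)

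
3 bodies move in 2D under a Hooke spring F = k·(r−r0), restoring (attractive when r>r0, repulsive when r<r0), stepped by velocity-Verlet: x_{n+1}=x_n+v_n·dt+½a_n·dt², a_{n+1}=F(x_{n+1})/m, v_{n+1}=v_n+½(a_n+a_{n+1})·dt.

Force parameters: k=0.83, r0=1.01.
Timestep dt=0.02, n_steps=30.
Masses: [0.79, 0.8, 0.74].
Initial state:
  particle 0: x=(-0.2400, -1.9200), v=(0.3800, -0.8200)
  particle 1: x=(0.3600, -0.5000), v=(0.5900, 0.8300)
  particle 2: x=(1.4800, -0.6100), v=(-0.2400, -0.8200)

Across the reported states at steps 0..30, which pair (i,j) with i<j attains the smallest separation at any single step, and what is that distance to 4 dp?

pair (1,2), distance 1.0294

step 0: x0=(-0.2400, -1.9200) x1=(0.3600, -0.5000) x2=(1.4800, -0.6100)
step 1: x0=(-0.2322, -1.9362) x1=(0.3718, -0.4835) x2=(1.4750, -0.6266)
step 2: x0=(-0.2239, -1.9518) x1=(0.3835, -0.4672) x2=(1.4695, -0.6434)
step 3: x0=(-0.2151, -1.9669) x1=(0.3952, -0.4512) x2=(1.4636, -0.6606)
step 4: x0=(-0.2058, -1.9815) x1=(0.4068, -0.4354) x2=(1.4572, -0.6780)
step 5: x0=(-0.1961, -1.9955) x1=(0.4183, -0.4199) x2=(1.4504, -0.6958)
step 6: x0=(-0.1859, -2.0090) x1=(0.4298, -0.4046) x2=(1.4433, -0.7139)
step 7: x0=(-0.1753, -2.0220) x1=(0.4412, -0.3896) x2=(1.4357, -0.7322)
step 8: x0=(-0.1642, -2.0343) x1=(0.4525, -0.3749) x2=(1.4277, -0.7509)
step 9: x0=(-0.1527, -2.0461) x1=(0.4636, -0.3605) x2=(1.4194, -0.7698)
step 10: x0=(-0.1407, -2.0574) x1=(0.4747, -0.3464) x2=(1.4107, -0.7890)
step 11: x0=(-0.1283, -2.0680) x1=(0.4857, -0.3327) x2=(1.4016, -0.8085)
step 12: x0=(-0.1154, -2.0781) x1=(0.4966, -0.3192) x2=(1.3922, -0.8282)
step 13: x0=(-0.1021, -2.0875) x1=(0.5074, -0.3061) x2=(1.3824, -0.8483)
step 14: x0=(-0.0885, -2.0964) x1=(0.5180, -0.2934) x2=(1.3724, -0.8685)
step 15: x0=(-0.0743, -2.1046) x1=(0.5286, -0.2810) x2=(1.3620, -0.8891)
step 16: x0=(-0.0598, -2.1123) x1=(0.5390, -0.2690) x2=(1.3513, -0.9099)
step 17: x0=(-0.0450, -2.1194) x1=(0.5493, -0.2573) x2=(1.3403, -0.9309)
step 18: x0=(-0.0297, -2.1258) x1=(0.5595, -0.2460) x2=(1.3290, -0.9521)
step 19: x0=(-0.0140, -2.1317) x1=(0.5696, -0.2352) x2=(1.3175, -0.9736)
step 20: x0=(0.0020, -2.1369) x1=(0.5796, -0.2247) x2=(1.3056, -0.9953)
step 21: x0=(0.0183, -2.1416) x1=(0.5895, -0.2146) x2=(1.2936, -1.0172)
step 22: x0=(0.0350, -2.1457) x1=(0.5993, -0.2049) x2=(1.2812, -1.0393)
step 23: x0=(0.0520, -2.1491) x1=(0.6090, -0.1957) x2=(1.2687, -1.0615)
step 24: x0=(0.0694, -2.1520) x1=(0.6186, -0.1869) x2=(1.2559, -1.0839)
step 25: x0=(0.0870, -2.1543) x1=(0.6281, -0.1785) x2=(1.2428, -1.1064)
step 26: x0=(0.1049, -2.1561) x1=(0.6375, -0.1706) x2=(1.2296, -1.1291)
step 27: x0=(0.1231, -2.1572) x1=(0.6468, -0.1632) x2=(1.2162, -1.1519)
step 28: x0=(0.1415, -2.1578) x1=(0.6561, -0.1562) x2=(1.2026, -1.1748)
step 29: x0=(0.1602, -2.1579) x1=(0.6652, -0.1497) x2=(1.1888, -1.1977)
step 30: x0=(0.1791, -2.1574) x1=(0.6743, -0.1437) x2=(1.1748, -1.2207)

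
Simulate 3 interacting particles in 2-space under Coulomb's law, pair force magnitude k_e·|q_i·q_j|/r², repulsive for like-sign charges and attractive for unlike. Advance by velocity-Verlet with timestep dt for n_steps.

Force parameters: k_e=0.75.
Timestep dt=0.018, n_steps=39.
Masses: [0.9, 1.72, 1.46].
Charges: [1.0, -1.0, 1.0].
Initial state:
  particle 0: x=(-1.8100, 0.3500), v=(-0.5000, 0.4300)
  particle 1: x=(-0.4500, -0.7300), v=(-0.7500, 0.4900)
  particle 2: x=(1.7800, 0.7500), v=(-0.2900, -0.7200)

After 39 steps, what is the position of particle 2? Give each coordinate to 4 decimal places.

(1.5697, 0.2367)

step 0: x0=(-1.8100, 0.3500) x1=(-0.4500, -0.7300) x2=(1.7800, 0.7500)
step 1: x0=(-1.8190, 0.3577) x1=(-0.4635, -0.7212) x2=(1.7748, 0.7370)
step 2: x0=(-1.8279, 0.3654) x1=(-0.4770, -0.7123) x2=(1.7695, 0.7241)
step 3: x0=(-1.8368, 0.3730) x1=(-0.4906, -0.7034) x2=(1.7643, 0.7111)
step 4: x0=(-1.8456, 0.3805) x1=(-0.5042, -0.6944) x2=(1.7591, 0.6981)
step 5: x0=(-1.8544, 0.3880) x1=(-0.5178, -0.6854) x2=(1.7538, 0.6851)
step 6: x0=(-1.8631, 0.3954) x1=(-0.5314, -0.6764) x2=(1.7486, 0.6720)
step 7: x0=(-1.8718, 0.4027) x1=(-0.5450, -0.6673) x2=(1.7433, 0.6590)
step 8: x0=(-1.8804, 0.4100) x1=(-0.5586, -0.6582) x2=(1.7380, 0.6460)
step 9: x0=(-1.8890, 0.4173) x1=(-0.5723, -0.6490) x2=(1.7327, 0.6329)
step 10: x0=(-1.8975, 0.4245) x1=(-0.5860, -0.6398) x2=(1.7274, 0.6198)
step 11: x0=(-1.9059, 0.4316) x1=(-0.5997, -0.6305) x2=(1.7221, 0.6068)
step 12: x0=(-1.9143, 0.4386) x1=(-0.6135, -0.6213) x2=(1.7168, 0.5937)
step 13: x0=(-1.9227, 0.4456) x1=(-0.6272, -0.6119) x2=(1.7115, 0.5806)
step 14: x0=(-1.9310, 0.4526) x1=(-0.6410, -0.6026) x2=(1.7062, 0.5675)
step 15: x0=(-1.9392, 0.4594) x1=(-0.6548, -0.5931) x2=(1.7008, 0.5543)
step 16: x0=(-1.9474, 0.4662) x1=(-0.6686, -0.5837) x2=(1.6955, 0.5412)
step 17: x0=(-1.9556, 0.4730) x1=(-0.6824, -0.5742) x2=(1.6901, 0.5281)
step 18: x0=(-1.9636, 0.4797) x1=(-0.6963, -0.5647) x2=(1.6848, 0.5149)
step 19: x0=(-1.9717, 0.4863) x1=(-0.7102, -0.5551) x2=(1.6794, 0.5018)
step 20: x0=(-1.9796, 0.4928) x1=(-0.7241, -0.5455) x2=(1.6740, 0.4886)
step 21: x0=(-1.9875, 0.4993) x1=(-0.7380, -0.5358) x2=(1.6686, 0.4754)
step 22: x0=(-1.9954, 0.5057) x1=(-0.7520, -0.5261) x2=(1.6632, 0.4622)
step 23: x0=(-2.0032, 0.5121) x1=(-0.7659, -0.5164) x2=(1.6578, 0.4490)
step 24: x0=(-2.0109, 0.5184) x1=(-0.7799, -0.5066) x2=(1.6524, 0.4358)
step 25: x0=(-2.0186, 0.5246) x1=(-0.7940, -0.4967) x2=(1.6470, 0.4226)
step 26: x0=(-2.0262, 0.5308) x1=(-0.8080, -0.4869) x2=(1.6415, 0.4094)
step 27: x0=(-2.0337, 0.5369) x1=(-0.8221, -0.4770) x2=(1.6361, 0.3961)
step 28: x0=(-2.0412, 0.5429) x1=(-0.8361, -0.4670) x2=(1.6306, 0.3829)
step 29: x0=(-2.0486, 0.5488) x1=(-0.8503, -0.4570) x2=(1.6251, 0.3697)
step 30: x0=(-2.0559, 0.5547) x1=(-0.8644, -0.4469) x2=(1.6196, 0.3564)
step 31: x0=(-2.0632, 0.5605) x1=(-0.8785, -0.4368) x2=(1.6141, 0.3431)
step 32: x0=(-2.0705, 0.5663) x1=(-0.8927, -0.4267) x2=(1.6086, 0.3299)
step 33: x0=(-2.0776, 0.5719) x1=(-0.9069, -0.4165) x2=(1.6031, 0.3166)
step 34: x0=(-2.0847, 0.5775) x1=(-0.9212, -0.4063) x2=(1.5976, 0.3033)
step 35: x0=(-2.0917, 0.5830) x1=(-0.9354, -0.3960) x2=(1.5920, 0.2900)
step 36: x0=(-2.0986, 0.5885) x1=(-0.9497, -0.3857) x2=(1.5865, 0.2767)
step 37: x0=(-2.1055, 0.5939) x1=(-0.9641, -0.3754) x2=(1.5809, 0.2634)
step 38: x0=(-2.1123, 0.5992) x1=(-0.9784, -0.3650) x2=(1.5753, 0.2500)
step 39: x0=(-2.1190, 0.6044) x1=(-0.9928, -0.3545) x2=(1.5697, 0.2367)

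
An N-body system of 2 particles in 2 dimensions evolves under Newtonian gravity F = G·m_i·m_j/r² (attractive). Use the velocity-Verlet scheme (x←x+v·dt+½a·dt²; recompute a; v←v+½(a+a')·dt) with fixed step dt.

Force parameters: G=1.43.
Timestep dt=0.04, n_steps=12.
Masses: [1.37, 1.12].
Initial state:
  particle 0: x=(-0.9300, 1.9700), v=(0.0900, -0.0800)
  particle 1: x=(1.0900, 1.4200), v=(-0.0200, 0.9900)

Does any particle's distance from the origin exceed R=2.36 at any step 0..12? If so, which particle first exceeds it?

no

step 0: x0=(-0.9300, 1.9700) x1=(1.0900, 1.4200)
step 1: x0=(-0.9261, 1.9667) x1=(1.0889, 1.4597)
step 2: x0=(-0.9217, 1.9633) x1=(1.0870, 1.4996)
step 3: x0=(-0.9166, 1.9597) x1=(1.0844, 1.5396)
step 4: x0=(-0.9110, 1.9561) x1=(1.0811, 1.5798)
step 5: x0=(-0.9047, 1.9523) x1=(1.0771, 1.6201)
step 6: x0=(-0.8978, 1.9484) x1=(1.0723, 1.6606)
step 7: x0=(-0.8903, 1.9444) x1=(1.0667, 1.7012)
step 8: x0=(-0.8821, 1.9403) x1=(1.0603, 1.7418)
step 9: x0=(-0.8733, 1.9361) x1=(1.0531, 1.7826)
step 10: x0=(-0.8638, 1.9319) x1=(1.0450, 1.8234)
step 11: x0=(-0.8535, 1.9277) x1=(1.0361, 1.8643)
step 12: x0=(-0.8426, 1.9234) x1=(1.0263, 1.9052)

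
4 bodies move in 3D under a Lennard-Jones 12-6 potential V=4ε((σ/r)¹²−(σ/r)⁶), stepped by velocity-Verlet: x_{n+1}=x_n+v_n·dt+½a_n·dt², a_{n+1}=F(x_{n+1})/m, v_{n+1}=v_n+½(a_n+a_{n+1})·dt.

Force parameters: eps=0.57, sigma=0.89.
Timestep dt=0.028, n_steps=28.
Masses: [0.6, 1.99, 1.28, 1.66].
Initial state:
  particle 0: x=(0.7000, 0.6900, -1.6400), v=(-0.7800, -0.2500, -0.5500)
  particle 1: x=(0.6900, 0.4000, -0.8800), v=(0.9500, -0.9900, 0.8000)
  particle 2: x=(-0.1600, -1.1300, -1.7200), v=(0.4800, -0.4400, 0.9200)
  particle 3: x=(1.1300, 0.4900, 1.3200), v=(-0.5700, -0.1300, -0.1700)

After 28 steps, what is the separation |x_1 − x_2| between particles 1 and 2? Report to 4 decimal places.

1.8970

step 0: x0=(0.7000, 0.6900, -1.6400) x1=(0.6900, 0.4000, -0.8800) x2=(-0.1600, -1.1300, -1.7200) x3=(1.1300, 0.4900, 1.3200)
step 1: x0=(0.6787, 0.6993, -1.6981) x1=(0.7164, 0.3674, -0.8447) x2=(-0.1465, -1.1423, -1.6942) x3=(1.1140, 0.4864, 1.3152)
step 2: x0=(0.6569, 0.7125, -1.7666) x1=(0.7430, 0.3335, -0.8063) x2=(-0.1331, -1.1545, -1.6684) x3=(1.0981, 0.4827, 1.3105)
step 3: x0=(0.6353, 0.7252, -1.8338) x1=(0.7695, 0.2997, -0.7683) x2=(-0.1195, -1.1667, -1.6426) x3=(1.0821, 0.4791, 1.3057)
step 4: x0=(0.6138, 0.7371, -1.8993) x1=(0.7959, 0.2662, -0.7308) x2=(-0.1060, -1.1788, -1.6168) x3=(1.0661, 0.4754, 1.3008)
step 5: x0=(0.5924, 0.7486, -1.9635) x1=(0.8223, 0.2327, -0.6936) x2=(-0.0924, -1.1909, -1.5910) x3=(1.0502, 0.4718, 1.2960)
step 6: x0=(0.5712, 0.7596, -2.0271) x1=(0.8486, 0.1994, -0.6567) x2=(-0.0788, -1.2029, -1.5651) x3=(1.0342, 0.4681, 1.2911)
step 7: x0=(0.5501, 0.7705, -2.0903) x1=(0.8749, 0.1660, -0.6199) x2=(-0.0652, -1.2148, -1.5393) x3=(1.0182, 0.4645, 1.2863)
step 8: x0=(0.5290, 0.7812, -2.1531) x1=(0.9011, 0.1327, -0.5831) x2=(-0.0515, -1.2267, -1.5134) x3=(1.0022, 0.4608, 1.2813)
step 9: x0=(0.5079, 0.7919, -2.2158) x1=(0.9274, 0.0994, -0.5464) x2=(-0.0378, -1.2386, -1.4875) x3=(0.9862, 0.4572, 1.2764)
step 10: x0=(0.4869, 0.8024, -2.2784) x1=(0.9536, 0.0661, -0.5097) x2=(-0.0241, -1.2504, -1.4615) x3=(0.9703, 0.4535, 1.2714)
step 11: x0=(0.4658, 0.8129, -2.3409) x1=(0.9798, 0.0328, -0.4729) x2=(-0.0104, -1.2622, -1.4356) x3=(0.9543, 0.4498, 1.2663)
step 12: x0=(0.4448, 0.8234, -2.4034) x1=(1.0059, -0.0006, -0.4362) x2=(0.0034, -1.2739, -1.4096) x3=(0.9383, 0.4461, 1.2612)
step 13: x0=(0.4238, 0.8338, -2.4658) x1=(1.0321, -0.0339, -0.3994) x2=(0.0172, -1.2856, -1.3836) x3=(0.9223, 0.4424, 1.2561)
step 14: x0=(0.4027, 0.8442, -2.5282) x1=(1.0582, -0.0672, -0.3626) x2=(0.0310, -1.2972, -1.3576) x3=(0.9063, 0.4387, 1.2509)
step 15: x0=(0.3817, 0.8546, -2.5905) x1=(1.0843, -0.1005, -0.3258) x2=(0.0448, -1.3088, -1.3316) x3=(0.8904, 0.4349, 1.2456)
step 16: x0=(0.3607, 0.8650, -2.6529) x1=(1.1104, -0.1339, -0.2889) x2=(0.0587, -1.3204, -1.3056) x3=(0.8744, 0.4311, 1.2402)
step 17: x0=(0.3397, 0.8753, -2.7152) x1=(1.1364, -0.1672, -0.2520) x2=(0.0726, -1.3319, -1.2795) x3=(0.8585, 0.4273, 1.2347)
step 18: x0=(0.3187, 0.8857, -2.7775) x1=(1.1624, -0.2005, -0.2150) x2=(0.0866, -1.3434, -1.2534) x3=(0.8425, 0.4235, 1.2292)
step 19: x0=(0.2976, 0.8960, -2.8398) x1=(1.1884, -0.2338, -0.1780) x2=(0.1005, -1.3548, -1.2273) x3=(0.8266, 0.4196, 1.2235)
step 20: x0=(0.2766, 0.9063, -2.9021) x1=(1.2143, -0.2670, -0.1409) x2=(0.1145, -1.3663, -1.2011) x3=(0.8107, 0.4156, 1.2178)
step 21: x0=(0.2556, 0.9166, -2.9644) x1=(1.2402, -0.3003, -0.1037) x2=(0.1285, -1.3777, -1.1749) x3=(0.7949, 0.4116, 1.2119)
step 22: x0=(0.2346, 0.9270, -3.0267) x1=(1.2661, -0.3335, -0.0664) x2=(0.1426, -1.3890, -1.1487) x3=(0.7791, 0.4076, 1.2059)
step 23: x0=(0.2136, 0.9373, -3.0889) x1=(1.2919, -0.3667, -0.0291) x2=(0.1567, -1.4004, -1.1225) x3=(0.7633, 0.4035, 1.1998)
step 24: x0=(0.1926, 0.9476, -3.1512) x1=(1.3176, -0.3998, 0.0084) x2=(0.1708, -1.4117, -1.0962) x3=(0.7476, 0.3993, 1.1936)
step 25: x0=(0.1716, 0.9579, -3.2135) x1=(1.3432, -0.4329, 0.0459) x2=(0.1849, -1.4230, -1.0699) x3=(0.7319, 0.3950, 1.1873)
step 26: x0=(0.1505, 0.9682, -3.2758) x1=(1.3688, -0.4659, 0.0834) x2=(0.1991, -1.4342, -1.0436) x3=(0.7163, 0.3906, 1.1809)
step 27: x0=(0.1295, 0.9785, -3.3380) x1=(1.3944, -0.4989, 0.1211) x2=(0.2133, -1.4454, -1.0172) x3=(0.7007, 0.3862, 1.1743)
step 28: x0=(0.1085, 0.9888, -3.4003) x1=(1.4198, -0.5318, 0.1588) x2=(0.2275, -1.4566, -0.9909) x3=(0.6852, 0.3817, 1.1677)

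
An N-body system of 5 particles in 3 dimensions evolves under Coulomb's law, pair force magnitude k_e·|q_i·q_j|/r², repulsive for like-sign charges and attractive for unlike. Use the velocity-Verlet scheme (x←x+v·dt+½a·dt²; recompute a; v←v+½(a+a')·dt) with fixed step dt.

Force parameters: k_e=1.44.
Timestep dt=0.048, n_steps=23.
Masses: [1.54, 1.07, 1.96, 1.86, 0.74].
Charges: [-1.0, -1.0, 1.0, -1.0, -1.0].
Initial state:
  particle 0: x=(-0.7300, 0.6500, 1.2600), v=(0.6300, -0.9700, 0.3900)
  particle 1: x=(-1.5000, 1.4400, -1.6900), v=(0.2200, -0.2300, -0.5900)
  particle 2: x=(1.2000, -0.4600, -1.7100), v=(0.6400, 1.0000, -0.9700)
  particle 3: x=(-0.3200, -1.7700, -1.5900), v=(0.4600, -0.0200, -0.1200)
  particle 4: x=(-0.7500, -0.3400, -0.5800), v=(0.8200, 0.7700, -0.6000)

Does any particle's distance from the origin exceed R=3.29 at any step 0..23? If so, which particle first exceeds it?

step 0: x0=(-0.7300, 0.6500, 1.2600) x1=(-1.5000, 1.4400, -1.6900) x2=(1.2000, -0.4600, -1.7100) x3=(-0.3200, -1.7700, -1.5900) x4=(-0.7500, -0.3400, -0.5800)
step 1: x0=(-0.6997, 0.6036, 1.2790) x1=(-1.4895, 1.4293, -1.7186) x2=(1.2303, -0.4121, -1.7564) x3=(-0.2977, -1.7711, -1.5960) x4=(-0.7103, -0.3031, -0.6089)
step 2: x0=(-0.6693, 0.5573, 1.2987) x1=(-1.4792, 1.4193, -1.7479) x2=(1.2599, -0.3643, -1.8025) x3=(-0.2748, -1.7727, -1.6024) x4=(-0.6698, -0.2664, -0.6379)
step 3: x0=(-0.6388, 0.5113, 1.3190) x1=(-1.4690, 1.4099, -1.7777) x2=(1.2887, -0.3166, -1.8483) x3=(-0.2515, -1.7746, -1.6092) x4=(-0.6285, -0.2297, -0.6671)
step 4: x0=(-0.6081, 0.4654, 1.3399) x1=(-1.4590, 1.4012, -1.8082) x2=(1.3167, -0.2690, -1.8938) x3=(-0.2277, -1.7769, -1.6164) x4=(-0.5863, -0.1930, -0.6966)
step 5: x0=(-0.5774, 0.4197, 1.3615) x1=(-1.4492, 1.3932, -1.8393) x2=(1.3440, -0.2216, -1.9390) x3=(-0.2035, -1.7796, -1.6240) x4=(-0.5432, -0.1563, -0.7263)
step 6: x0=(-0.5465, 0.3742, 1.3836) x1=(-1.4396, 1.3859, -1.8711) x2=(1.3706, -0.1743, -1.9838) x3=(-0.1788, -1.7827, -1.6320) x4=(-0.4991, -0.1195, -0.7562)
step 7: x0=(-0.5156, 0.3287, 1.4064) x1=(-1.4303, 1.3792, -1.9035) x2=(1.3965, -0.1272, -2.0283) x3=(-0.1538, -1.7861, -1.6403) x4=(-0.4541, -0.0827, -0.7865)
step 8: x0=(-0.4846, 0.2834, 1.4297) x1=(-1.4211, 1.3733, -1.9365) x2=(1.4216, -0.0802, -2.0725) x3=(-0.1284, -1.7900, -1.6490) x4=(-0.4079, -0.0457, -0.8171)
step 9: x0=(-0.4536, 0.2381, 1.4536) x1=(-1.4122, 1.3680, -1.9702) x2=(1.4461, -0.0333, -2.1163) x3=(-0.1027, -1.7943, -1.6581) x4=(-0.3606, -0.0084, -0.8479)
step 10: x0=(-0.4224, 0.1930, 1.4781) x1=(-1.4036, 1.3633, -2.0045) x2=(1.4700, 0.0135, -2.1597) x3=(-0.0766, -1.7990, -1.6675) x4=(-0.3122, 0.0290, -0.8791)
step 11: x0=(-0.3912, 0.1478, 1.5031) x1=(-1.3952, 1.3593, -2.0394) x2=(1.4931, 0.0601, -2.2028) x3=(-0.0502, -1.8040, -1.6772) x4=(-0.2625, 0.0667, -0.9106)
step 12: x0=(-0.3599, 0.1028, 1.5286) x1=(-1.3871, 1.3560, -2.0750) x2=(1.5156, 0.1065, -2.2455) x3=(-0.0235, -1.8094, -1.6873) x4=(-0.2116, 0.1048, -0.9425)
step 13: x0=(-0.3286, 0.0577, 1.5546) x1=(-1.3792, 1.3532, -2.1112) x2=(1.5375, 0.1529, -2.2878) x3=(0.0035, -1.8152, -1.6976) x4=(-0.1593, 0.1431, -0.9747)
step 14: x0=(-0.2972, 0.0127, 1.5811) x1=(-1.3717, 1.3511, -2.1480) x2=(1.5587, 0.1991, -2.3298) x3=(0.0307, -1.8214, -1.7083) x4=(-0.1057, 0.1819, -1.0072)
step 15: x0=(-0.2658, -0.0323, 1.6081) x1=(-1.3645, 1.3496, -2.1855) x2=(1.5793, 0.2452, -2.3714) x3=(0.0582, -1.8280, -1.7192) x4=(-0.0506, 0.2210, -1.0401)
step 16: x0=(-0.2343, -0.0773, 1.6355) x1=(-1.3576, 1.3486, -2.2235) x2=(1.5992, 0.2911, -2.4126) x3=(0.0859, -1.8348, -1.7304) x4=(0.0058, 0.2605, -1.0734)
step 17: x0=(-0.2028, -0.1223, 1.6633) x1=(-1.3510, 1.3482, -2.2622) x2=(1.6185, 0.3369, -2.4534) x3=(0.1138, -1.8421, -1.7419) x4=(0.0638, 0.3005, -1.1072)
step 18: x0=(-0.1713, -0.1673, 1.6915) x1=(-1.3447, 1.3483, -2.3014) x2=(1.6372, 0.3825, -2.4938) x3=(0.1419, -1.8496, -1.7536) x4=(0.1233, 0.3409, -1.1413)
step 19: x0=(-0.1397, -0.2123, 1.7201) x1=(-1.3388, 1.3489, -2.3412) x2=(1.6553, 0.4280, -2.5338) x3=(0.1703, -1.8575, -1.7656) x4=(0.1843, 0.3818, -1.1760)
step 20: x0=(-0.1081, -0.2573, 1.7491) x1=(-1.3331, 1.3500, -2.3816) x2=(1.6728, 0.4734, -2.5733) x3=(0.1988, -1.8657, -1.7778) x4=(0.2468, 0.4232, -1.2111)
step 21: x0=(-0.0765, -0.3023, 1.7785) x1=(-1.3278, 1.3515, -2.4225) x2=(1.6896, 0.5186, -2.6124) x3=(0.2275, -1.8743, -1.7902) x4=(0.3110, 0.4652, -1.2468)
step 22: x0=(-0.0449, -0.3474, 1.8081) x1=(-1.3228, 1.3534, -2.4640) x2=(1.7059, 0.5637, -2.6511) x3=(0.2563, -1.8831, -1.8028) x4=(0.3768, 0.5076, -1.2831)
step 23: x0=(-0.0132, -0.3924, 1.8382) x1=(-1.3181, 1.3558, -2.5059) x2=(1.7215, 0.6087, -2.6893) x3=(0.2853, -1.8922, -1.8156) x4=(0.4442, 0.5506, -1.3201)

no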